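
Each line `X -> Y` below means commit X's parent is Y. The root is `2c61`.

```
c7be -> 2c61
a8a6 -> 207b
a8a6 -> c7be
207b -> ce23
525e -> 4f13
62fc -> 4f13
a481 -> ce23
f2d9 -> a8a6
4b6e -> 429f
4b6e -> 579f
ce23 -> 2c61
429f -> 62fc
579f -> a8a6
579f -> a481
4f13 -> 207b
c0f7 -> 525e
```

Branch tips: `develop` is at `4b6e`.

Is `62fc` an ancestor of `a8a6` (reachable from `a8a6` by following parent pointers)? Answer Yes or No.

No

Ancestors of a8a6: {207b, 2c61, a8a6, c7be, ce23}.
62fc is not in that set, so it is not an ancestor of a8a6.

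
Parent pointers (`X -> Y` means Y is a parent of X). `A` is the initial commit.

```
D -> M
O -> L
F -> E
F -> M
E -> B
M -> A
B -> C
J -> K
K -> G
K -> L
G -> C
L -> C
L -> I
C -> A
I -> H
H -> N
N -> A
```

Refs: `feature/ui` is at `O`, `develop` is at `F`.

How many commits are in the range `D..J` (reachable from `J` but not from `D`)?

Reachable from J: {A, C, G, H, I, J, K, L, N}.
Reachable from D: {A, D, M}.
In J's history but not D's: {C, G, H, I, J, K, L, N} — 8 commits.

8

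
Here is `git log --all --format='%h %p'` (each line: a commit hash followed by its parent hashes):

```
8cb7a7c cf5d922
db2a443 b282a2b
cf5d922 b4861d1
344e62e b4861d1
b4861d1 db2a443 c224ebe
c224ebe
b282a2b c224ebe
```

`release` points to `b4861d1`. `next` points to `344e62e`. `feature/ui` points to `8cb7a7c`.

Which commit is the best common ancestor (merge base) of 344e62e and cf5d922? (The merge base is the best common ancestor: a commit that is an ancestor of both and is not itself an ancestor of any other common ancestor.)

b4861d1

Ancestors of 344e62e: {344e62e, b282a2b, b4861d1, c224ebe, db2a443}.
Ancestors of cf5d922: {b282a2b, b4861d1, c224ebe, cf5d922, db2a443}.
Common ancestors: {b282a2b, b4861d1, c224ebe, db2a443}.
Among these, b4861d1 is not an ancestor of any other common ancestor — it is the merge base.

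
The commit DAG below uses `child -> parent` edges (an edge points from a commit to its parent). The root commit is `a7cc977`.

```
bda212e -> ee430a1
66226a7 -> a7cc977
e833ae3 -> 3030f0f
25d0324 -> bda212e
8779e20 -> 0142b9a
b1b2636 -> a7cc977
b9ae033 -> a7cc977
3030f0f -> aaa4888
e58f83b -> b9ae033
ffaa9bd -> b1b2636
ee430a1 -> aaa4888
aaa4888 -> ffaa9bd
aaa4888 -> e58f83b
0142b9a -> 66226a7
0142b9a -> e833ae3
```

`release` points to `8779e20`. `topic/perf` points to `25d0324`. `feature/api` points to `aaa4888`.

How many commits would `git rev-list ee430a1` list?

Walking parent pointers from ee430a1: reachable set = {a7cc977, aaa4888, b1b2636, b9ae033, e58f83b, ee430a1, ffaa9bd}.
That is 7 commits.

7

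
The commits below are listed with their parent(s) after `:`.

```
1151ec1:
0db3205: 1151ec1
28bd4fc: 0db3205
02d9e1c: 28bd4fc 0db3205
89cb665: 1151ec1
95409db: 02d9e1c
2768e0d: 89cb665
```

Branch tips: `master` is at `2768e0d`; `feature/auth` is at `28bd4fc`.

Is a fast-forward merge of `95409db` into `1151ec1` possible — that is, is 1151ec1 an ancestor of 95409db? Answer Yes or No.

A fast-forward from 1151ec1 to 95409db is possible iff 1151ec1 is an ancestor of 95409db.
Ancestors of 95409db: {02d9e1c, 0db3205, 1151ec1, 28bd4fc, 95409db}.
1151ec1 is among them, so fast-forward is possible.

Yes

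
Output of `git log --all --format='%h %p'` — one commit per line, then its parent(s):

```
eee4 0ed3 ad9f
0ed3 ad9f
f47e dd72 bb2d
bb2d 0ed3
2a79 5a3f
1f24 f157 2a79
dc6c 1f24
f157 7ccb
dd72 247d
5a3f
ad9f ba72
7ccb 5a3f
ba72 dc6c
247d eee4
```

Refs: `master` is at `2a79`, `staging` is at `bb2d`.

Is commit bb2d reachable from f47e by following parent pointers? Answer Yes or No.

Ancestors of f47e (commits reachable by following parents): {0ed3, 1f24, 247d, 2a79, 5a3f, 7ccb, ad9f, ba72, bb2d, dc6c, dd72, eee4, f157, f47e}.
bb2d is in that set, so it is an ancestor of f47e.

Yes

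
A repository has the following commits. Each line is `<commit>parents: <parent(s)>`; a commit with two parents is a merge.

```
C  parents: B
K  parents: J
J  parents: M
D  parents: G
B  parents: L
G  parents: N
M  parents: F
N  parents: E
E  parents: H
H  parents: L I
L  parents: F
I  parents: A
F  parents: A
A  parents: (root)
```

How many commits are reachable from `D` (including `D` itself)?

Walking parent pointers from D: reachable set = {A, D, E, F, G, H, I, L, N}.
That is 9 commits.

9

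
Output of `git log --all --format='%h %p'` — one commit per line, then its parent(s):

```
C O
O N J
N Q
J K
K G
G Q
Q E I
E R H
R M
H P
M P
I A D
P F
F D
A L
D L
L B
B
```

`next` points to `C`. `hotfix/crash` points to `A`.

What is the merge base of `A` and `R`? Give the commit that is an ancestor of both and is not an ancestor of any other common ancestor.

Ancestors of A: {A, B, L}.
Ancestors of R: {B, D, F, L, M, P, R}.
Common ancestors: {B, L}.
Among these, L is not an ancestor of any other common ancestor — it is the merge base.

L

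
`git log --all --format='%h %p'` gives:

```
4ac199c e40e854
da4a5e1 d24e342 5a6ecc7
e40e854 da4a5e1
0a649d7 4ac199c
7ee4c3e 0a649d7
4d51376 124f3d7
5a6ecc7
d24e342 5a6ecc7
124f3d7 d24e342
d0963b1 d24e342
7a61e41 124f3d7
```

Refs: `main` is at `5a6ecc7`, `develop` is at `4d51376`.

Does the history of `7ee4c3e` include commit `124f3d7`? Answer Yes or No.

Ancestors of 7ee4c3e: {0a649d7, 4ac199c, 5a6ecc7, 7ee4c3e, d24e342, da4a5e1, e40e854}.
124f3d7 is not in that set, so it is not an ancestor of 7ee4c3e.

No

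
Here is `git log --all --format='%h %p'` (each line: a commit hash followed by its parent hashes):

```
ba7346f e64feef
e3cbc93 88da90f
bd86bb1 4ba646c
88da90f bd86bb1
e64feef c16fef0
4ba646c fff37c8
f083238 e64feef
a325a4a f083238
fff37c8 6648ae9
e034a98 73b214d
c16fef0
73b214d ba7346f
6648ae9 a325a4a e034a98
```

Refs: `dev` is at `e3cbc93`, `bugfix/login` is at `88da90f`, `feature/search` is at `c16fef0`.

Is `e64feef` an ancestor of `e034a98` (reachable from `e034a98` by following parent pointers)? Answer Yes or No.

Ancestors of e034a98 (commits reachable by following parents): {73b214d, ba7346f, c16fef0, e034a98, e64feef}.
e64feef is in that set, so it is an ancestor of e034a98.

Yes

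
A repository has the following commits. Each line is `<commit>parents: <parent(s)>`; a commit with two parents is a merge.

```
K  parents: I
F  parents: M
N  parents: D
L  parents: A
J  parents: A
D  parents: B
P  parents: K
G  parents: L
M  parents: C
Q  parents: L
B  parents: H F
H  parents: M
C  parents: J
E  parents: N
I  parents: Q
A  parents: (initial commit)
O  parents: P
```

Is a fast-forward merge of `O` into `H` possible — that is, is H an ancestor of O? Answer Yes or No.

A fast-forward from H to O is possible iff H is an ancestor of O.
Ancestors of O: {A, I, K, L, O, P, Q}.
H is not among them, so fast-forward is not possible.

No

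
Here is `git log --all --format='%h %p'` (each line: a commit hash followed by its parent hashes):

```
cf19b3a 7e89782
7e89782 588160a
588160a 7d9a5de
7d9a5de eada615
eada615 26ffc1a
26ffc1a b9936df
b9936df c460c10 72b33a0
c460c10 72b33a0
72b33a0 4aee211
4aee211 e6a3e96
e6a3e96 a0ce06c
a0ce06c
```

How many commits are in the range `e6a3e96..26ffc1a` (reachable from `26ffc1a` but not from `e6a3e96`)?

Reachable from 26ffc1a: {26ffc1a, 4aee211, 72b33a0, a0ce06c, b9936df, c460c10, e6a3e96}.
Reachable from e6a3e96: {a0ce06c, e6a3e96}.
In 26ffc1a's history but not e6a3e96's: {26ffc1a, 4aee211, 72b33a0, b9936df, c460c10} — 5 commits.

5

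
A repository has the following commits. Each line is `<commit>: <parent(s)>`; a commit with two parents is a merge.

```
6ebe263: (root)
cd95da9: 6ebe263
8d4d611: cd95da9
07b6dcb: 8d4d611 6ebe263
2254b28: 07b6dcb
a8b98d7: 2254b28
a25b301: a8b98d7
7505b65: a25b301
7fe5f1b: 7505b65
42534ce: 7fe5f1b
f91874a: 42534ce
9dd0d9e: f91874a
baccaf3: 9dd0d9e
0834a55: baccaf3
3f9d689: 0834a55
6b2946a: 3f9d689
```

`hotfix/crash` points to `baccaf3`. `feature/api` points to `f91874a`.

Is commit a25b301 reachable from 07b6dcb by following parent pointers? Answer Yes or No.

No

Ancestors of 07b6dcb: {07b6dcb, 6ebe263, 8d4d611, cd95da9}.
a25b301 is not in that set, so it is not an ancestor of 07b6dcb.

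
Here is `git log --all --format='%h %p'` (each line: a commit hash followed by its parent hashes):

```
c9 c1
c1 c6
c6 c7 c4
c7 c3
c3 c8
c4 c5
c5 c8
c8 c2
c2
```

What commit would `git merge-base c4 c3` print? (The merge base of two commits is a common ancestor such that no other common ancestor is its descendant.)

Ancestors of c4: {c2, c4, c5, c8}.
Ancestors of c3: {c2, c3, c8}.
Common ancestors: {c2, c8}.
Among these, c8 is not an ancestor of any other common ancestor — it is the merge base.

c8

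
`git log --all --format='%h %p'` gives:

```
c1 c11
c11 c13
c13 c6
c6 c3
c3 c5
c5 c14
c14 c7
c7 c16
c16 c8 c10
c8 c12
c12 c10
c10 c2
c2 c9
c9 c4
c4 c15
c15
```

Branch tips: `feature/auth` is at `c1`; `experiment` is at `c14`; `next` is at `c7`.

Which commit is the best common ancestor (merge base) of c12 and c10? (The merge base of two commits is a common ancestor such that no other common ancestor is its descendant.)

Ancestors of c12: {c10, c12, c15, c2, c4, c9}.
Ancestors of c10: {c10, c15, c2, c4, c9}.
Common ancestors: {c10, c15, c2, c4, c9}.
Among these, c10 is not an ancestor of any other common ancestor — it is the merge base.

c10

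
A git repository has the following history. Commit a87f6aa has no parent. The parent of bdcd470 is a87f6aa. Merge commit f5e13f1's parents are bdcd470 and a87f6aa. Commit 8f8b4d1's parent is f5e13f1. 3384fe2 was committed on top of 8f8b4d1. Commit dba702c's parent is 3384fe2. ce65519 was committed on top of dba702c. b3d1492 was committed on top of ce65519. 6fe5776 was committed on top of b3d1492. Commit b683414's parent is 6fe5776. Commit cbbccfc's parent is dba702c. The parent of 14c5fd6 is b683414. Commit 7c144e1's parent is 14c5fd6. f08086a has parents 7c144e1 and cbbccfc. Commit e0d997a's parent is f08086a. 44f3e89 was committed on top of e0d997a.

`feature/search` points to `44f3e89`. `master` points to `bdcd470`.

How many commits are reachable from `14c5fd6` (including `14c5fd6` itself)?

Walking parent pointers from 14c5fd6: reachable set = {14c5fd6, 3384fe2, 6fe5776, 8f8b4d1, a87f6aa, b3d1492, b683414, bdcd470, ce65519, dba702c, f5e13f1}.
That is 11 commits.

11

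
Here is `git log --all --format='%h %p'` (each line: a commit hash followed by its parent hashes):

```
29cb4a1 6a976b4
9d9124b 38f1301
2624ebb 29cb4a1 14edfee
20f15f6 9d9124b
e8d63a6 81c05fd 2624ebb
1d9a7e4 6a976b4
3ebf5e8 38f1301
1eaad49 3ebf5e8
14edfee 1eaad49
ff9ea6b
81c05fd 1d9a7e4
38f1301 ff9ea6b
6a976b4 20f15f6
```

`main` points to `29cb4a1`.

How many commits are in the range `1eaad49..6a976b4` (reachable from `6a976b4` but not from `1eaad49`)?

3

Reachable from 6a976b4: {20f15f6, 38f1301, 6a976b4, 9d9124b, ff9ea6b}.
Reachable from 1eaad49: {1eaad49, 38f1301, 3ebf5e8, ff9ea6b}.
In 6a976b4's history but not 1eaad49's: {20f15f6, 6a976b4, 9d9124b} — 3 commits.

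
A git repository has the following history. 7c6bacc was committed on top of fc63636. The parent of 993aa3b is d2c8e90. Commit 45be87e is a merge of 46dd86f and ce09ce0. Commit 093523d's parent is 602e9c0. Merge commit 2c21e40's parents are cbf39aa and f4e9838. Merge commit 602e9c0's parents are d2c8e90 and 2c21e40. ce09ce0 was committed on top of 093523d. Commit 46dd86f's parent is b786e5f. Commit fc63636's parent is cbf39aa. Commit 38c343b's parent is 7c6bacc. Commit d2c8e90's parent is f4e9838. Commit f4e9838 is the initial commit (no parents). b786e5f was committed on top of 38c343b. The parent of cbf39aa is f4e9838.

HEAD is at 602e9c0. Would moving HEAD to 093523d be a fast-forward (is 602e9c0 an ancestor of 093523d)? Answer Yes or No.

A fast-forward from 602e9c0 to 093523d is possible iff 602e9c0 is an ancestor of 093523d.
Ancestors of 093523d: {093523d, 2c21e40, 602e9c0, cbf39aa, d2c8e90, f4e9838}.
602e9c0 is among them, so fast-forward is possible.

Yes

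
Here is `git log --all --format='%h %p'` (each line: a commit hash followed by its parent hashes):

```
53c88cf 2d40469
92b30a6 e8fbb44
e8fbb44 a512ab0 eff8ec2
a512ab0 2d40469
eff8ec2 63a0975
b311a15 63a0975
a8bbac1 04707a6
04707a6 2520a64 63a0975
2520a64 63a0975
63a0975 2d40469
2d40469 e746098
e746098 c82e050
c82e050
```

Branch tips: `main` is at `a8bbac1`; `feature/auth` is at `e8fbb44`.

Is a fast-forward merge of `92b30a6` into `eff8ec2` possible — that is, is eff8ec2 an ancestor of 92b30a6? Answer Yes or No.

A fast-forward from eff8ec2 to 92b30a6 is possible iff eff8ec2 is an ancestor of 92b30a6.
Ancestors of 92b30a6: {2d40469, 63a0975, 92b30a6, a512ab0, c82e050, e746098, e8fbb44, eff8ec2}.
eff8ec2 is among them, so fast-forward is possible.

Yes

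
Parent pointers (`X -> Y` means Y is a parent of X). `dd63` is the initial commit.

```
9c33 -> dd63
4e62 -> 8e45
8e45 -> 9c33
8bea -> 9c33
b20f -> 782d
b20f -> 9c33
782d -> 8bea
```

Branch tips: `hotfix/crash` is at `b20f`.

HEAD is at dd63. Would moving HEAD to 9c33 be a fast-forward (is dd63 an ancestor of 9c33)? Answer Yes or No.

A fast-forward from dd63 to 9c33 is possible iff dd63 is an ancestor of 9c33.
Ancestors of 9c33: {9c33, dd63}.
dd63 is among them, so fast-forward is possible.

Yes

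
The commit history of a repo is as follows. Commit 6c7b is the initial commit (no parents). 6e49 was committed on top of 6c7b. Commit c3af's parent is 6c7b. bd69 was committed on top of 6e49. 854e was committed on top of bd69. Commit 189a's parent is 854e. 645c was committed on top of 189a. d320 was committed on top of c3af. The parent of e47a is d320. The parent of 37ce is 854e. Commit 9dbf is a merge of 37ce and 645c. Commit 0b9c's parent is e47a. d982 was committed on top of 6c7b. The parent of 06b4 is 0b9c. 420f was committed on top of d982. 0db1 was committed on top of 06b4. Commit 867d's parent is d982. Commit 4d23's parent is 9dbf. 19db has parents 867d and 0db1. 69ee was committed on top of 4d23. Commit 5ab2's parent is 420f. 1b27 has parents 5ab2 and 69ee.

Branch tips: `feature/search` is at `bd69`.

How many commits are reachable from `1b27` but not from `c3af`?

13

Reachable from 1b27: {189a, 1b27, 37ce, 420f, 4d23, 5ab2, 645c, 69ee, 6c7b, 6e49, 854e, 9dbf, bd69, d982}.
Reachable from c3af: {6c7b, c3af}.
In 1b27's history but not c3af's: {189a, 1b27, 37ce, 420f, 4d23, 5ab2, 645c, 69ee, 6e49, 854e, 9dbf, bd69, d982} — 13 commits.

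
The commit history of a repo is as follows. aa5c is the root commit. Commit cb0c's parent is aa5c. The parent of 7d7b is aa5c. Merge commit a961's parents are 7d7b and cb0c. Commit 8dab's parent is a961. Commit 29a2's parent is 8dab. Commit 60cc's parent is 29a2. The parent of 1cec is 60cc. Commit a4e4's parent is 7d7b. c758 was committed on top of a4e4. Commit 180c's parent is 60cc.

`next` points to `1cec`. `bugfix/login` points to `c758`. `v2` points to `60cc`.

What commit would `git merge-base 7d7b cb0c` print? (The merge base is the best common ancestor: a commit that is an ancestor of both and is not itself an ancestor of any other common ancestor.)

aa5c

Ancestors of 7d7b: {7d7b, aa5c}.
Ancestors of cb0c: {aa5c, cb0c}.
Common ancestors: {aa5c}.
The only common ancestor is aa5c, so it is the merge base.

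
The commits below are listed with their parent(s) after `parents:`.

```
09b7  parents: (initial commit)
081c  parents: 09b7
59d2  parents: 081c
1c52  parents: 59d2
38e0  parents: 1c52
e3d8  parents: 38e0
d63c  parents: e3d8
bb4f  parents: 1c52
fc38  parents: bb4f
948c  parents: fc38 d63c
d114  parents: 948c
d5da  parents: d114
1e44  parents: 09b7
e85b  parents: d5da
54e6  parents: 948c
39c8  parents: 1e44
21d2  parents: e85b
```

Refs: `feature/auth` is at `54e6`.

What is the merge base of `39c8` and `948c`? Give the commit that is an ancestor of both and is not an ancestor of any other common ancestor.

09b7

Ancestors of 39c8: {09b7, 1e44, 39c8}.
Ancestors of 948c: {081c, 09b7, 1c52, 38e0, 59d2, 948c, bb4f, d63c, e3d8, fc38}.
Common ancestors: {09b7}.
The only common ancestor is 09b7, so it is the merge base.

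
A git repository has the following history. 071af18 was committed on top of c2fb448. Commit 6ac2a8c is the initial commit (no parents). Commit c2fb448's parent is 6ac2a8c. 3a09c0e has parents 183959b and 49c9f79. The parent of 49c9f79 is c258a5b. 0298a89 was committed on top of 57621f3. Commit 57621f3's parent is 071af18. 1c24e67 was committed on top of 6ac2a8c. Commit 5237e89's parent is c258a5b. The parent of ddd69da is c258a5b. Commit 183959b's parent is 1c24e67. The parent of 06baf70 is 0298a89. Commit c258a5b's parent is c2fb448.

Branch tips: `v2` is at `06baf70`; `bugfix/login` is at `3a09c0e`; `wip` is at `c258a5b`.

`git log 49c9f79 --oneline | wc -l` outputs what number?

Walking parent pointers from 49c9f79: reachable set = {49c9f79, 6ac2a8c, c258a5b, c2fb448}.
That is 4 commits.

4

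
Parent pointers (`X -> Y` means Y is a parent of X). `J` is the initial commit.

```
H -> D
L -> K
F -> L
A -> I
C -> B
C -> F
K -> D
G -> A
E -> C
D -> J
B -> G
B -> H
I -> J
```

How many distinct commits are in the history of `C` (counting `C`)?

Walking parent pointers from C: reachable set = {A, B, C, D, F, G, H, I, J, K, L}.
That is 11 commits.

11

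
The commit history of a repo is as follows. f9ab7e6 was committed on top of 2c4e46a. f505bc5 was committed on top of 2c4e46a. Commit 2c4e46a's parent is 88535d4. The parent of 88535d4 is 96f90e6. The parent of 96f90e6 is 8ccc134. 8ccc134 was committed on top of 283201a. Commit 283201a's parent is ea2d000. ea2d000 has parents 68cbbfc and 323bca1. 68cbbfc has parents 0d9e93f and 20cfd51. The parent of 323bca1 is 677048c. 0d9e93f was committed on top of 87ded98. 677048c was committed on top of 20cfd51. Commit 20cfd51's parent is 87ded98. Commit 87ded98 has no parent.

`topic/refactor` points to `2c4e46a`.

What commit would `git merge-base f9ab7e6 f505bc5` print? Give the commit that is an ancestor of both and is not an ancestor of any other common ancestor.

Ancestors of f9ab7e6: {0d9e93f, 20cfd51, 283201a, 2c4e46a, 323bca1, 677048c, 68cbbfc, 87ded98, 88535d4, 8ccc134, 96f90e6, ea2d000, f9ab7e6}.
Ancestors of f505bc5: {0d9e93f, 20cfd51, 283201a, 2c4e46a, 323bca1, 677048c, 68cbbfc, 87ded98, 88535d4, 8ccc134, 96f90e6, ea2d000, f505bc5}.
Common ancestors: {0d9e93f, 20cfd51, 283201a, 2c4e46a, 323bca1, 677048c, 68cbbfc, 87ded98, 88535d4, 8ccc134, 96f90e6, ea2d000}.
Among these, 2c4e46a is not an ancestor of any other common ancestor — it is the merge base.

2c4e46a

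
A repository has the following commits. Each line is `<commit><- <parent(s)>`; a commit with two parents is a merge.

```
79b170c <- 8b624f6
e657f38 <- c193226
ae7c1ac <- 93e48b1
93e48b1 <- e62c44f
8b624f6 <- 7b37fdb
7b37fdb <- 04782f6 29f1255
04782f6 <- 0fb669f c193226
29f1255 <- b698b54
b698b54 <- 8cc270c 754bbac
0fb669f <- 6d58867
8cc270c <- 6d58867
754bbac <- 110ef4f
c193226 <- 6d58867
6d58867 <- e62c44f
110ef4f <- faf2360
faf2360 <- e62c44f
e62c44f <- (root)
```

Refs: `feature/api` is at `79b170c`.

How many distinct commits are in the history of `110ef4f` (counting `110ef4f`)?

Walking parent pointers from 110ef4f: reachable set = {110ef4f, e62c44f, faf2360}.
That is 3 commits.

3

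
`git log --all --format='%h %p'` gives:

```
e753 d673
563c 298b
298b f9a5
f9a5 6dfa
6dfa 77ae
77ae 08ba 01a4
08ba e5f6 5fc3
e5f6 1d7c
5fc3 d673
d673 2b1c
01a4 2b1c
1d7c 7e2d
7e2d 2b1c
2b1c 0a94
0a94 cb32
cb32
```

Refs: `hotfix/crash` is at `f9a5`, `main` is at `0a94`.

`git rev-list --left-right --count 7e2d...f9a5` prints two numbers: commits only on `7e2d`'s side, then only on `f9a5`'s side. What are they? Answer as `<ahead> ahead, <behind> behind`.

0 ahead, 9 behind

Reachable from 7e2d: {0a94, 2b1c, 7e2d, cb32}.
Reachable from f9a5: {01a4, 08ba, 0a94, 1d7c, 2b1c, 5fc3, 6dfa, 77ae, 7e2d, cb32, d673, e5f6, f9a5}.
Only in 7e2d's history (ahead): {} — 0.
Only in f9a5's history (behind): {01a4, 08ba, 1d7c, 5fc3, 6dfa, 77ae, d673, e5f6, f9a5} — 9.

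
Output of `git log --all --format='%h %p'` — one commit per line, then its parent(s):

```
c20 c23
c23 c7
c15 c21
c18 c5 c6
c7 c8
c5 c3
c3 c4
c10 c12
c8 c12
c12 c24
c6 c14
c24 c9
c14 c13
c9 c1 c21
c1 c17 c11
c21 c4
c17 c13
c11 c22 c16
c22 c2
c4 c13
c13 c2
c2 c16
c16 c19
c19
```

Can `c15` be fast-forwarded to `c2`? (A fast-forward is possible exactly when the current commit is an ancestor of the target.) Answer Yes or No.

No

A fast-forward from c15 to c2 is possible iff c15 is an ancestor of c2.
Ancestors of c2: {c16, c19, c2}.
c15 is not among them, so fast-forward is not possible.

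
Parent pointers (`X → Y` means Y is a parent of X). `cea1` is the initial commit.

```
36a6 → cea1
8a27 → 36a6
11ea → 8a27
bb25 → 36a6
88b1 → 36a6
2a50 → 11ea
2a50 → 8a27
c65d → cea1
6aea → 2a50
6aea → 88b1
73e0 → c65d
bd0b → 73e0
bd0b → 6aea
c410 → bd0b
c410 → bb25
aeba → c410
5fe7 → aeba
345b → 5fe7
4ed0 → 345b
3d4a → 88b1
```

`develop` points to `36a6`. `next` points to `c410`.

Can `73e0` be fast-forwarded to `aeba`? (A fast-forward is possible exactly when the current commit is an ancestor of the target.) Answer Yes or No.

A fast-forward from 73e0 to aeba is possible iff 73e0 is an ancestor of aeba.
Ancestors of aeba: {11ea, 2a50, 36a6, 6aea, 73e0, 88b1, 8a27, aeba, bb25, bd0b, c410, c65d, cea1}.
73e0 is among them, so fast-forward is possible.

Yes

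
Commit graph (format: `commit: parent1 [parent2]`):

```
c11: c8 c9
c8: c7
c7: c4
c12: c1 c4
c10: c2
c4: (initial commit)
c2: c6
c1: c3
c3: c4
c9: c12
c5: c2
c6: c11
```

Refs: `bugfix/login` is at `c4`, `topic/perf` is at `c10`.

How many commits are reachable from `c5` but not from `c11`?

Reachable from c5: {c1, c11, c12, c2, c3, c4, c5, c6, c7, c8, c9}.
Reachable from c11: {c1, c11, c12, c3, c4, c7, c8, c9}.
In c5's history but not c11's: {c2, c5, c6} — 3 commits.

3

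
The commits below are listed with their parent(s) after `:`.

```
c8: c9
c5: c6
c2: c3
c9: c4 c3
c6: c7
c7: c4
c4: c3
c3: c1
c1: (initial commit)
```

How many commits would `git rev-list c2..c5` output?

4

Reachable from c5: {c1, c3, c4, c5, c6, c7}.
Reachable from c2: {c1, c2, c3}.
In c5's history but not c2's: {c4, c5, c6, c7} — 4 commits.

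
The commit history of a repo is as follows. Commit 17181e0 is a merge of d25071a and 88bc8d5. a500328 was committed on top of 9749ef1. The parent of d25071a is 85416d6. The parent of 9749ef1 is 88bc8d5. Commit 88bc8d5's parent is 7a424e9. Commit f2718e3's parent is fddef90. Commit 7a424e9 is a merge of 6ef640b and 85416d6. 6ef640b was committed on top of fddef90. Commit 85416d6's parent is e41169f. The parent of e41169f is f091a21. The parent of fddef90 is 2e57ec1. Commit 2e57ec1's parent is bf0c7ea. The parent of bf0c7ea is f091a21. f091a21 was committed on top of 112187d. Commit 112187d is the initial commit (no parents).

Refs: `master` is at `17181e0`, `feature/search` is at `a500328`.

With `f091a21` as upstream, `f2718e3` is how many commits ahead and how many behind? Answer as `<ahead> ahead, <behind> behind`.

Reachable from f2718e3: {112187d, 2e57ec1, bf0c7ea, f091a21, f2718e3, fddef90}.
Reachable from f091a21: {112187d, f091a21}.
Only in f2718e3's history (ahead): {2e57ec1, bf0c7ea, f2718e3, fddef90} — 4.
Only in f091a21's history (behind): {} — 0.

4 ahead, 0 behind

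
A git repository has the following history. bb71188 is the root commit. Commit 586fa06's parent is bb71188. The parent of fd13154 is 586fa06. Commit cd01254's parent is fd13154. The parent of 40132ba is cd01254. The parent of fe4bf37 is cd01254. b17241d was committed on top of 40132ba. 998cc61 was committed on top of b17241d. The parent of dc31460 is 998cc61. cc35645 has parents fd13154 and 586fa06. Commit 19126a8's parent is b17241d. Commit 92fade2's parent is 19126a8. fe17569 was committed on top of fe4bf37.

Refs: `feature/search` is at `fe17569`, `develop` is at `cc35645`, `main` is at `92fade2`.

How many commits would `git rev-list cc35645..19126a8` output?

4

Reachable from 19126a8: {19126a8, 40132ba, 586fa06, b17241d, bb71188, cd01254, fd13154}.
Reachable from cc35645: {586fa06, bb71188, cc35645, fd13154}.
In 19126a8's history but not cc35645's: {19126a8, 40132ba, b17241d, cd01254} — 4 commits.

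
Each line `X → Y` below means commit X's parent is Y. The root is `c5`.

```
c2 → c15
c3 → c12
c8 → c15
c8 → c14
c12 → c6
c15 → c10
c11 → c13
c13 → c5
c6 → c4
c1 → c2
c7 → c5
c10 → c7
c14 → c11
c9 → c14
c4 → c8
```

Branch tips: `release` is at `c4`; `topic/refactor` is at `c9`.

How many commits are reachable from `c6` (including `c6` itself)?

Walking parent pointers from c6: reachable set = {c10, c11, c13, c14, c15, c4, c5, c6, c7, c8}.
That is 10 commits.

10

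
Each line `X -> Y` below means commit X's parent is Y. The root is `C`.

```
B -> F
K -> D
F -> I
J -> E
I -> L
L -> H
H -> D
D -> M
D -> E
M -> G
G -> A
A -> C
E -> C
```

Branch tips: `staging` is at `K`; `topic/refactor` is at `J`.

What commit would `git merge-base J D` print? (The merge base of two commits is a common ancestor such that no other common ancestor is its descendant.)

Ancestors of J: {C, E, J}.
Ancestors of D: {A, C, D, E, G, M}.
Common ancestors: {C, E}.
Among these, E is not an ancestor of any other common ancestor — it is the merge base.

E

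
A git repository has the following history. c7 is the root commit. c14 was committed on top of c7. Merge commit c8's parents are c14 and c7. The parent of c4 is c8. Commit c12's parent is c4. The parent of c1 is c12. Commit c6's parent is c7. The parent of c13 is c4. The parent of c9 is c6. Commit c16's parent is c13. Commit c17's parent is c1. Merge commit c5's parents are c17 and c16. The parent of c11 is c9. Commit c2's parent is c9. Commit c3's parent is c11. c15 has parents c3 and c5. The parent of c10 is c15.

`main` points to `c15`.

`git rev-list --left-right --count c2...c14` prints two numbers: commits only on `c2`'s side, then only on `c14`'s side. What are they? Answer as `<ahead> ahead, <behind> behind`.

Reachable from c2: {c2, c6, c7, c9}.
Reachable from c14: {c14, c7}.
Only in c2's history (ahead): {c2, c6, c9} — 3.
Only in c14's history (behind): {c14} — 1.

3 ahead, 1 behind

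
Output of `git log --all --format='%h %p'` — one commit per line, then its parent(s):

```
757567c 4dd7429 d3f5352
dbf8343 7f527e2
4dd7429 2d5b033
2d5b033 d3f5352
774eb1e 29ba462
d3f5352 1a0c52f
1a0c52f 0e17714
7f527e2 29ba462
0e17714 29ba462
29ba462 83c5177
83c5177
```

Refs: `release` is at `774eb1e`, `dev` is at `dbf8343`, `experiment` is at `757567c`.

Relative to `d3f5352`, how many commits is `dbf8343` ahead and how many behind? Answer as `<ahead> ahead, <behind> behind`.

Reachable from dbf8343: {29ba462, 7f527e2, 83c5177, dbf8343}.
Reachable from d3f5352: {0e17714, 1a0c52f, 29ba462, 83c5177, d3f5352}.
Only in dbf8343's history (ahead): {7f527e2, dbf8343} — 2.
Only in d3f5352's history (behind): {0e17714, 1a0c52f, d3f5352} — 3.

2 ahead, 3 behind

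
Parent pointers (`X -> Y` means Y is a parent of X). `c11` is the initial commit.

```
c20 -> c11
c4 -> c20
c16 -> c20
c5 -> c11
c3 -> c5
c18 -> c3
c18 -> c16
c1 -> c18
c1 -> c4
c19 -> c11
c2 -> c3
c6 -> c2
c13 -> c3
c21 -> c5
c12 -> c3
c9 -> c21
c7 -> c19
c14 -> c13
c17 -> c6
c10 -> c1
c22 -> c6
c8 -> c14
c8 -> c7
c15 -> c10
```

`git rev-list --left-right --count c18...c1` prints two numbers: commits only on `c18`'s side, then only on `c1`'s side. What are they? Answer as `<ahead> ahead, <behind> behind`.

0 ahead, 2 behind

Reachable from c18: {c11, c16, c18, c20, c3, c5}.
Reachable from c1: {c1, c11, c16, c18, c20, c3, c4, c5}.
Only in c18's history (ahead): {} — 0.
Only in c1's history (behind): {c1, c4} — 2.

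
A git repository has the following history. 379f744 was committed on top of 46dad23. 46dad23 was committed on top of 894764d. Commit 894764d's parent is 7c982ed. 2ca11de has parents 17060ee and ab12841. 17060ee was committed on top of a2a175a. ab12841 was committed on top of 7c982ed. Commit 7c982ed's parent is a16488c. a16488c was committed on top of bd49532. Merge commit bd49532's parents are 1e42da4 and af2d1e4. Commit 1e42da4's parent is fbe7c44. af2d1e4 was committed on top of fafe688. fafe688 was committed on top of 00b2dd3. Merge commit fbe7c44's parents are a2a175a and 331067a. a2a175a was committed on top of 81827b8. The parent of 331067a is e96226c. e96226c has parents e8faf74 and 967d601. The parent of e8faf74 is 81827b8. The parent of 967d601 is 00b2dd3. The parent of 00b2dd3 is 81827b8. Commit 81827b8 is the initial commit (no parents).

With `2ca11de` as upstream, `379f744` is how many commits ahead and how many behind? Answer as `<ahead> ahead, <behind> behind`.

Reachable from 379f744: {00b2dd3, 1e42da4, 331067a, 379f744, 46dad23, 7c982ed, 81827b8, 894764d, 967d601, a16488c, a2a175a, af2d1e4, bd49532, e8faf74, e96226c, fafe688, fbe7c44}.
Reachable from 2ca11de: {00b2dd3, 17060ee, 1e42da4, 2ca11de, 331067a, 7c982ed, 81827b8, 967d601, a16488c, a2a175a, ab12841, af2d1e4, bd49532, e8faf74, e96226c, fafe688, fbe7c44}.
Only in 379f744's history (ahead): {379f744, 46dad23, 894764d} — 3.
Only in 2ca11de's history (behind): {17060ee, 2ca11de, ab12841} — 3.

3 ahead, 3 behind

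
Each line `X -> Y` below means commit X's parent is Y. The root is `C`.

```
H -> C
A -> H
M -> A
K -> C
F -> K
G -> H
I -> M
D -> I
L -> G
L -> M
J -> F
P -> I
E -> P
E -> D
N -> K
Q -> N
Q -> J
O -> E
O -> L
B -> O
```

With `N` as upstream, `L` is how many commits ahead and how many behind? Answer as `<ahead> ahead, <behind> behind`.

5 ahead, 2 behind

Reachable from L: {A, C, G, H, L, M}.
Reachable from N: {C, K, N}.
Only in L's history (ahead): {A, G, H, L, M} — 5.
Only in N's history (behind): {K, N} — 2.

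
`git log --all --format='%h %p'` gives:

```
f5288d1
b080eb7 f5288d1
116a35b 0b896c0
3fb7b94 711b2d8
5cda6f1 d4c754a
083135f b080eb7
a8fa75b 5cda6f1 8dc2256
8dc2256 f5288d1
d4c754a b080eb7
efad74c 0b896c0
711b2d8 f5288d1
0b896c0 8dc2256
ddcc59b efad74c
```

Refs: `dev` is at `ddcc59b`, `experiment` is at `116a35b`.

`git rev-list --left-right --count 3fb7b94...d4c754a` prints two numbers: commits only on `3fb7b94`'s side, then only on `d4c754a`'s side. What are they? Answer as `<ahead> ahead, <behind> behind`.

2 ahead, 2 behind

Reachable from 3fb7b94: {3fb7b94, 711b2d8, f5288d1}.
Reachable from d4c754a: {b080eb7, d4c754a, f5288d1}.
Only in 3fb7b94's history (ahead): {3fb7b94, 711b2d8} — 2.
Only in d4c754a's history (behind): {b080eb7, d4c754a} — 2.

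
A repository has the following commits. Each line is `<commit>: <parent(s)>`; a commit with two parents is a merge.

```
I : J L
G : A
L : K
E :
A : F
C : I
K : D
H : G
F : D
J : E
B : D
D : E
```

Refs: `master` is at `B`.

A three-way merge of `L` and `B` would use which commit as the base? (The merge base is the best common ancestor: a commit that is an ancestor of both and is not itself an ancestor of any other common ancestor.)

D

Ancestors of L: {D, E, K, L}.
Ancestors of B: {B, D, E}.
Common ancestors: {D, E}.
Among these, D is not an ancestor of any other common ancestor — it is the merge base.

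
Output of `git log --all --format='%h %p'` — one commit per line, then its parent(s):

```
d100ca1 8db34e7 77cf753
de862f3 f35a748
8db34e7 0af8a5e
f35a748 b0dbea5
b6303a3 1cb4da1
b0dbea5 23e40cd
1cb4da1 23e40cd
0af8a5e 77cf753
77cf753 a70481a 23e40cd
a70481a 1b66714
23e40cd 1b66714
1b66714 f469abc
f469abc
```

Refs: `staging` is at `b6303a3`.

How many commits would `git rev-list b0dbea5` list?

4

Walking parent pointers from b0dbea5: reachable set = {1b66714, 23e40cd, b0dbea5, f469abc}.
That is 4 commits.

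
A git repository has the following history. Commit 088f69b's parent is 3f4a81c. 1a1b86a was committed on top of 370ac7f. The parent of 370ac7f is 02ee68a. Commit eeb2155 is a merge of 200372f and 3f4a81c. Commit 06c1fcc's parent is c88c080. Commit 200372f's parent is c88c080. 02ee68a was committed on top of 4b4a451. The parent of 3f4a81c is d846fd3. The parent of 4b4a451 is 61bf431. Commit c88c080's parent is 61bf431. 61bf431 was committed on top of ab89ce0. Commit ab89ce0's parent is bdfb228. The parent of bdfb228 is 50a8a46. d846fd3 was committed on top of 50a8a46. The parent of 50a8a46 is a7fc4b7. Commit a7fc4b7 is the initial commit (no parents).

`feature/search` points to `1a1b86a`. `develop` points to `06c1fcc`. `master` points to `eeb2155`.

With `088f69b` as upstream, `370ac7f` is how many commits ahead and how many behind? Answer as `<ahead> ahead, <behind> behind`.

6 ahead, 3 behind

Reachable from 370ac7f: {02ee68a, 370ac7f, 4b4a451, 50a8a46, 61bf431, a7fc4b7, ab89ce0, bdfb228}.
Reachable from 088f69b: {088f69b, 3f4a81c, 50a8a46, a7fc4b7, d846fd3}.
Only in 370ac7f's history (ahead): {02ee68a, 370ac7f, 4b4a451, 61bf431, ab89ce0, bdfb228} — 6.
Only in 088f69b's history (behind): {088f69b, 3f4a81c, d846fd3} — 3.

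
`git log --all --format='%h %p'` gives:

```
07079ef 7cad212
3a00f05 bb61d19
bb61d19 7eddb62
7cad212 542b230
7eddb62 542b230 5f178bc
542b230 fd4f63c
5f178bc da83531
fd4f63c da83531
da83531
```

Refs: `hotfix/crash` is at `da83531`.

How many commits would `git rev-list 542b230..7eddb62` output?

2

Reachable from 7eddb62: {542b230, 5f178bc, 7eddb62, da83531, fd4f63c}.
Reachable from 542b230: {542b230, da83531, fd4f63c}.
In 7eddb62's history but not 542b230's: {5f178bc, 7eddb62} — 2 commits.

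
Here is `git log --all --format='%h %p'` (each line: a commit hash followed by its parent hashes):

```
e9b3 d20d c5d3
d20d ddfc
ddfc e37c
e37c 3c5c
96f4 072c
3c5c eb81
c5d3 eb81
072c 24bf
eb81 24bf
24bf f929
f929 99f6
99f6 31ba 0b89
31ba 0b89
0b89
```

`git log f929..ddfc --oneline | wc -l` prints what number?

Reachable from ddfc: {0b89, 24bf, 31ba, 3c5c, 99f6, ddfc, e37c, eb81, f929}.
Reachable from f929: {0b89, 31ba, 99f6, f929}.
In ddfc's history but not f929's: {24bf, 3c5c, ddfc, e37c, eb81} — 5 commits.

5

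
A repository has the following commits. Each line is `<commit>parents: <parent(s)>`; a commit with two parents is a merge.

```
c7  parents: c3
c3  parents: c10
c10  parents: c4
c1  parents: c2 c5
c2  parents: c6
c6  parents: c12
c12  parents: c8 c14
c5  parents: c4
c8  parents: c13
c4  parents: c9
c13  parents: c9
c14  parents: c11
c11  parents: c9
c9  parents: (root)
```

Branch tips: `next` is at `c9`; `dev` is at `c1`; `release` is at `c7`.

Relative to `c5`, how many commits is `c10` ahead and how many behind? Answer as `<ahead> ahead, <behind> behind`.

1 ahead, 1 behind

Reachable from c10: {c10, c4, c9}.
Reachable from c5: {c4, c5, c9}.
Only in c10's history (ahead): {c10} — 1.
Only in c5's history (behind): {c5} — 1.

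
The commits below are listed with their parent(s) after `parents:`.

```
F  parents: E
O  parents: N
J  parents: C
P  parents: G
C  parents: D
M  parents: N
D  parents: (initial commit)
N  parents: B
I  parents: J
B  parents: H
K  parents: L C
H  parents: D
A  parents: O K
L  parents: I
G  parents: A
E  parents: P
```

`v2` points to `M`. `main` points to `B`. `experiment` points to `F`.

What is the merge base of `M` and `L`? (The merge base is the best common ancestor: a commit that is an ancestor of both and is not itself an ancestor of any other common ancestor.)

D

Ancestors of M: {B, D, H, M, N}.
Ancestors of L: {C, D, I, J, L}.
Common ancestors: {D}.
The only common ancestor is D, so it is the merge base.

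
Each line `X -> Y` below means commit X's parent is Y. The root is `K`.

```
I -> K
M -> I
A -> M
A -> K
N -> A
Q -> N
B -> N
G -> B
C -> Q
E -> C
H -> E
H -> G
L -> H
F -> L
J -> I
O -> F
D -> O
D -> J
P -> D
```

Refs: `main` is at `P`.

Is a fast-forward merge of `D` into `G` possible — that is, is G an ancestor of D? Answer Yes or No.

Yes

A fast-forward from G to D is possible iff G is an ancestor of D.
Ancestors of D: {A, B, C, D, E, F, G, H, I, J, K, L, M, N, O, Q}.
G is among them, so fast-forward is possible.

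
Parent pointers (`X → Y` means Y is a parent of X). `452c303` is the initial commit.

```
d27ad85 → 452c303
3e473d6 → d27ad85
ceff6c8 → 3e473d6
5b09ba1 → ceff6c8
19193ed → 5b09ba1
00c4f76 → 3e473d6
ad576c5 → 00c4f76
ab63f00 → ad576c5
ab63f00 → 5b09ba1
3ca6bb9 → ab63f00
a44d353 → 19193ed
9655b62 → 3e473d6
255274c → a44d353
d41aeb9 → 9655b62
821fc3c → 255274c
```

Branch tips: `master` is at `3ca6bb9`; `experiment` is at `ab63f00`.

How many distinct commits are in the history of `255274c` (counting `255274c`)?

Walking parent pointers from 255274c: reachable set = {19193ed, 255274c, 3e473d6, 452c303, 5b09ba1, a44d353, ceff6c8, d27ad85}.
That is 8 commits.

8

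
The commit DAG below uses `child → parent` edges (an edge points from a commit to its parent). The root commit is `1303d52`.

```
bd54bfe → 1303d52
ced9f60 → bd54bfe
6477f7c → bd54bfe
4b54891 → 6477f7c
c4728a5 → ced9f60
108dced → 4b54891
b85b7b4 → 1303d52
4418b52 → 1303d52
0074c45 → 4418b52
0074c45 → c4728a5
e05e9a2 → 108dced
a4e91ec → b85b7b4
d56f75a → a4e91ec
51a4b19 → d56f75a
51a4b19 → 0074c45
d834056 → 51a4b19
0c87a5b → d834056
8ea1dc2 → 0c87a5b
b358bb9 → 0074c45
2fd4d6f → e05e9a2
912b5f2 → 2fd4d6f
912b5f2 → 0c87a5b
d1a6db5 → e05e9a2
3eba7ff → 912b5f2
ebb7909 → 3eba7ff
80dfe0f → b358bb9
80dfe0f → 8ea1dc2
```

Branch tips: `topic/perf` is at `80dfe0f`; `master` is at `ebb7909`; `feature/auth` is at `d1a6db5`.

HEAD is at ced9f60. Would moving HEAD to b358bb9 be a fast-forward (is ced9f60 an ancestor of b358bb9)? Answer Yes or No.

Yes

A fast-forward from ced9f60 to b358bb9 is possible iff ced9f60 is an ancestor of b358bb9.
Ancestors of b358bb9: {0074c45, 1303d52, 4418b52, b358bb9, bd54bfe, c4728a5, ced9f60}.
ced9f60 is among them, so fast-forward is possible.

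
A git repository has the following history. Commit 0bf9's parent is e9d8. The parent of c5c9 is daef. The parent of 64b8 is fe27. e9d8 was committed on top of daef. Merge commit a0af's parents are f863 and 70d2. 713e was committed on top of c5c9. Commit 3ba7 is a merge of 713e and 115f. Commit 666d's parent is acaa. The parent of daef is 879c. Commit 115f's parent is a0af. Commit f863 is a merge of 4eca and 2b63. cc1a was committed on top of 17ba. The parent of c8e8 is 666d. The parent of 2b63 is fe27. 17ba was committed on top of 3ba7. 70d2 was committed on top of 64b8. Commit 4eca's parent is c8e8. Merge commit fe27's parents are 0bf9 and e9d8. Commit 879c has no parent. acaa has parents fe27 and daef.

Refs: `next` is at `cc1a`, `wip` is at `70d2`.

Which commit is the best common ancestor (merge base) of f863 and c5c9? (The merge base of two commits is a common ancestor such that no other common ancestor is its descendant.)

daef

Ancestors of f863: {0bf9, 2b63, 4eca, 666d, 879c, acaa, c8e8, daef, e9d8, f863, fe27}.
Ancestors of c5c9: {879c, c5c9, daef}.
Common ancestors: {879c, daef}.
Among these, daef is not an ancestor of any other common ancestor — it is the merge base.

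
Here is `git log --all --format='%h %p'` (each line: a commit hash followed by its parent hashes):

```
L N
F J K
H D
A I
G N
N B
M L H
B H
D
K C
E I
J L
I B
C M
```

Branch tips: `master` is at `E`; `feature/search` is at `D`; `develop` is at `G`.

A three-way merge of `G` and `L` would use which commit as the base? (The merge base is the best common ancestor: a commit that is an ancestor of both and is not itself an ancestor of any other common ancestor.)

N

Ancestors of G: {B, D, G, H, N}.
Ancestors of L: {B, D, H, L, N}.
Common ancestors: {B, D, H, N}.
Among these, N is not an ancestor of any other common ancestor — it is the merge base.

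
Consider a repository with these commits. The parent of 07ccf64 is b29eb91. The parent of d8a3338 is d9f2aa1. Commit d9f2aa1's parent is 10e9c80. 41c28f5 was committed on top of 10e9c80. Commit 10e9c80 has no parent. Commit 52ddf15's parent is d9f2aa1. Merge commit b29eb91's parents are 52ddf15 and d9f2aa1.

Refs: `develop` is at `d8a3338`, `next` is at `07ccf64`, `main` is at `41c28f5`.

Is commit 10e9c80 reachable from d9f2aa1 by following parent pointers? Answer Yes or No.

Yes

Ancestors of d9f2aa1 (commits reachable by following parents): {10e9c80, d9f2aa1}.
10e9c80 is in that set, so it is an ancestor of d9f2aa1.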